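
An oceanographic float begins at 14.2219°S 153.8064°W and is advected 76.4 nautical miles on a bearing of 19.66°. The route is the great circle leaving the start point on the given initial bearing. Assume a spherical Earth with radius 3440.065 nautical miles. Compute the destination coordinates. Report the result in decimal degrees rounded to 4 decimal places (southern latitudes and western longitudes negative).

Angular distance δ = d/R = 76.4 / 3440.065 = 0.022209 rad.
Converting: φ₁ = -0.248219 rad, θ = 0.343132 rad.
sin φ₂ = sin φ₁ cos δ + cos φ₁ sin δ cos θ = (-0.245678)(0.999753) + (0.969352)(0.022207)(0.941706) = -0.225346
φ₂ = asin(-0.225346) = -0.227298 rad = -13.0232°.
Δλ = atan2( sin θ sin δ cos φ₁ , cos δ − sin φ₁ sin φ₂ ) = atan2(0.007242, 0.944391) = 0.007669 rad = 0.4394°.
Hence λ₂ = -153.8064° + 0.4394° = -153.3670°.

latitude -13.0232°, longitude -153.3670°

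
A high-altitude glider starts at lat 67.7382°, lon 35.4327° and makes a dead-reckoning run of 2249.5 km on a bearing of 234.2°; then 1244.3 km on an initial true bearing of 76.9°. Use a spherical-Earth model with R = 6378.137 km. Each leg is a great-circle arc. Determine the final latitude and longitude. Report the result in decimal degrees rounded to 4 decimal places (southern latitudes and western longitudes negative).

latitude 53.4902°, longitude 26.6230°

Apply the spherical direct solution leg by leg, carrying full precision between legs.
Leg 1: from (67.7382°, 35.4327°), δ = 2249.5/6378.137 = 0.352689 rad, θ = 234.2° → φ = 52.3681°, λ = 8.1205°.
Leg 2: from (52.3681°, 8.1205°), δ = 1244.3/6378.137 = 0.195088 rad, θ = 76.9° → φ = 53.4902°, λ = 26.6230°.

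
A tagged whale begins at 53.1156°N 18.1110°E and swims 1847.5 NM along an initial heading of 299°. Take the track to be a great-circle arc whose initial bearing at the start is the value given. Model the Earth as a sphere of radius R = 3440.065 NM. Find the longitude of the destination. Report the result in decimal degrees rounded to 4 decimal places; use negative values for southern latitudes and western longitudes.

δ = 1847.5/3440.065 = 0.537054 rad (30.7709°).
Start latitude φ₁ = 0.927042 rad; initial bearing θ = 5.218534 rad.
Applying the spherical law of cosines for sides, sin φ₂ = sin φ₁ cos δ + cos φ₁ sin δ cos θ = 0.836115, so φ₂ = 56.7321°.
For the longitude increment, Δλ = atan2( sin θ sin δ cos φ₁, cos δ − sin φ₁ sin φ₂ ) = atan2(-0.268567, 0.190455) = -54.6576°.
λ₂ = 18.1110° + -54.6576° = -36.5466°.

longitude -36.5466°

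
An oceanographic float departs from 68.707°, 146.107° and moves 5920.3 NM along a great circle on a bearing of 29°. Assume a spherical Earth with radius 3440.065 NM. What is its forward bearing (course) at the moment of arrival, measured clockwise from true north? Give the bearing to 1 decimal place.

final bearing 169.7°

The arc subtends δ = 5920.3/3440.065 = 1.720985 rad at the centre.
Converting: φ₁ = 1.199163 rad, θ = 0.506145 rad.
sin φ₂ = sin φ₁ cos δ + cos φ₁ sin δ cos θ = (0.931736)(-0.149625) + (0.363137)(0.988743)(0.874620) = 0.174621
φ₂ = asin(0.174621) = 0.175521 rad = 10.057°.
Then Δλ = atan2(0.174071, -0.312325) = 2.633134 rad, from sin θ sin δ cos φ₁ over cos δ − sin φ₁ sin φ₂.
λ₂ = 146.107° + 150.867° = 296.974°, normalized to (−180°, 180°] → -63.026°.
The forward bearing on arrival equals the back-azimuth from the destination plus 180°.
Back-azimuth from P₂ (10.1°, -63.0°) to P₁ (68.7°, 146.1°), with Δλ' = λ₁ − λ₂ = 209.1°: atan2( sin Δλ' cos φ₁ , cos φ₂ sin φ₁ − sin φ₂ cos φ₁ cos Δλ' ) = 349.7°.
Final bearing = (349.7° + 180°) mod 360° = 169.7°.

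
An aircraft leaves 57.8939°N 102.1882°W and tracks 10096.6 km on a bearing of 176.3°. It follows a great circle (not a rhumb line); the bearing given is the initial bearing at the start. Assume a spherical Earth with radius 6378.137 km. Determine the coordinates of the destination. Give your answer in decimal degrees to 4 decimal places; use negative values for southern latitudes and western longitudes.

Central angle δ = d/R = 1.583001 rad.
With φ₁ = 57.8939° = 1.010439 rad and θ = 176.3° = 3.077015 rad:
sin φ₂ = sin φ₁ cos δ + cos φ₁ sin δ cos θ = (0.847065)(-0.012205) + (0.531489)(0.999926)(-0.997916) = -0.540680
φ₂ = asin(-0.540680) = -0.571245 rad = -32.7299°.
For the longitude increment, Δλ = atan2( sin θ sin δ cos φ₁, cos δ − sin φ₁ sin φ₂ ) = atan2(0.034296, 0.445786) = 4.3993°.
λ₂ = λ₁ + Δλ = -97.7889°.

latitude -32.7299°, longitude -97.7889°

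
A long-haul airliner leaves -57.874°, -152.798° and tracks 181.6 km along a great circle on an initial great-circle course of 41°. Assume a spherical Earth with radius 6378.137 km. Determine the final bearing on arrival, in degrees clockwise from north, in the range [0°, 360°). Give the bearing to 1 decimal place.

The arc subtends δ = 181.6/6378.137 = 0.028472 rad at the centre.
Converting: φ₁ = -1.010092 rad, θ = 0.715585 rad.
Destination latitude: φ₂ = arcsin( sin φ₁ cos δ + cos φ₁ sin δ cos θ ) = arcsin(-0.835112) = -56.627°.
Then Δλ = atan2(0.009932, 0.292355) = 0.033960 rad, from sin θ sin δ cos φ₁ over cos δ − sin φ₁ sin φ₂.
λ₂ = -152.798° + 1.946° = -150.852°.
The forward bearing on arrival equals the back-azimuth from the destination plus 180°.
Back-azimuth from P₂ (-56.6°, -150.9°) to P₁ (-57.9°, -152.8°), with Δλ' = λ₁ − λ₂ = -1.9°: atan2( sin Δλ' cos φ₁ , cos φ₂ sin φ₁ − sin φ₂ cos φ₁ cos Δλ' ) = 219.4°.
Final bearing = (219.4° + 180°) mod 360° = 39.4°.

final bearing 39.4°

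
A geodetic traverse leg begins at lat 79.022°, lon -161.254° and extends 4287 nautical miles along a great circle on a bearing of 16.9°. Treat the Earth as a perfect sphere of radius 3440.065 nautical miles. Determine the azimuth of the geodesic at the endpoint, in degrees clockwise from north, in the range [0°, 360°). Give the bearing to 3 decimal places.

The arc subtends δ = 4287/3440.065 = 1.246197 rad at the centre.
Start latitude φ₁ = 1.379194 rad; initial bearing θ = 0.294961 rad.
Destination latitude: φ₂ = arcsin( sin φ₁ cos δ + cos φ₁ sin δ cos θ ) = arcsin(0.485785) = 29.064°.
Δλ = atan2( sin θ sin δ cos φ₁ , cos δ − sin φ₁ sin φ₂ ) = atan2(0.052468, -0.157967) = 2.820911 rad = 161.626°.
λ₂ = -161.254° + 161.626° = 0.372°.
The forward bearing on arrival equals the back-azimuth from the destination plus 180°.
Back-azimuth from P₂ (29.064°, 0.372°) to P₁ (79.022°, -161.254°), with Δλ' = λ₁ − λ₂ = -161.626°: atan2( sin Δλ' cos φ₁ , cos φ₂ sin φ₁ − sin φ₂ cos φ₁ cos Δλ' ) = 356.369°.
Final bearing = (356.369° + 180°) mod 360° = 176.369°.

final bearing 176.369°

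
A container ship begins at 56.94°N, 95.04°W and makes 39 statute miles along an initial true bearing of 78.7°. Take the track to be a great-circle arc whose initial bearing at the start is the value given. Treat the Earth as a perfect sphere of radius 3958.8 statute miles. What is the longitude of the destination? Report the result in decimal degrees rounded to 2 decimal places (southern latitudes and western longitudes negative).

δ = 39/3958.8 = 0.009851 rad (0.5644°).
Converting: φ₁ = 0.993790 rad, θ = 1.373574 rad.
sin φ₂ = sin φ₁ cos δ + cos φ₁ sin δ cos θ = (0.838100)(0.999951) + (0.545517)(0.009851)(0.195946) = 0.839112
φ₂ = asin(0.839112) = 0.995649 rad = 57.05°.
Then Δλ = atan2(0.005270, 0.296692) = 0.017760 rad, from sin θ sin δ cos φ₁ over cos δ − sin φ₁ sin φ₂.
Hence λ₂ = -95.04° + 1.02° = -94.02°.

longitude -94.02°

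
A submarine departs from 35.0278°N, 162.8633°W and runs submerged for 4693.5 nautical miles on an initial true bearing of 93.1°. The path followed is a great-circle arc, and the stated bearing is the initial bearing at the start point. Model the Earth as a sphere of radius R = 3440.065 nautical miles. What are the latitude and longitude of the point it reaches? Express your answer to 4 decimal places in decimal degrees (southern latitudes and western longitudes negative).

δ = 4693.5/3440.065 = 1.364364 rad (78.1723°).
With φ₁ = 35.0278° = 0.611350 rad and θ = 93.1° = 1.624902 rad:
Applying the spherical law of cosines for sides, sin φ₂ = sin φ₁ cos δ + cos φ₁ sin δ cos θ = 0.074304, so φ₂ = 4.2612°.
Δλ = atan2( sin θ sin δ cos φ₁ , cos δ − sin φ₁ sin φ₂ ) = atan2(0.800315, 0.162321) = 1.370689 rad = 78.5347°.
Hence λ₂ = -162.8633° + 78.5347° = -84.3286°.

latitude 4.2612°, longitude -84.3286°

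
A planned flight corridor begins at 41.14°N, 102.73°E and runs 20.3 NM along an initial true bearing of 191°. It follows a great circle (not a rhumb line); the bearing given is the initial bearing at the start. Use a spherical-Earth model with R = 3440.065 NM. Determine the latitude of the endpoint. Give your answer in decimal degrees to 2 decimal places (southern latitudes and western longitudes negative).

latitude 40.81°

Central angle δ = d/R = 0.005901 rad.
Start latitude φ₁ = 0.718028 rad; initial bearing θ = 3.333579 rad.
sin φ₂ = sin φ₁ cos δ + cos φ₁ sin δ cos θ = (0.657901)(0.999983) + (0.753104)(0.005901)(-0.981627) = 0.653527
φ₂ = asin(0.653527) = 0.712235 rad = 40.81°.
Δλ = atan2( sin θ sin δ cos φ₁ , cos δ − sin φ₁ sin φ₂ ) = atan2(-0.000848, 0.570026) = -0.001488 rad = -0.09°.
Hence λ₂ = 102.73° + -0.09° = 102.64°.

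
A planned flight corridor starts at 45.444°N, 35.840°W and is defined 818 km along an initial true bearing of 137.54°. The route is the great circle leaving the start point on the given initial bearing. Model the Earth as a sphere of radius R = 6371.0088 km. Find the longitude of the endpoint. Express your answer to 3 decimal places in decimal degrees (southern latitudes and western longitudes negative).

longitude -29.378°

The arc subtends δ = 818/6371.0088 = 0.128394 rad at the centre.
With φ₁ = 45.444° = 0.793147 rad and θ = 137.54° = 2.400526 rad:
Destination latitude: φ₂ = arcsin( sin φ₁ cos δ + cos φ₁ sin δ cos θ ) = arcsin(0.640424) = 39.823°.
Δλ = atan2( sin θ sin δ cos φ₁ , cos δ − sin φ₁ sin φ₂ ) = atan2(0.060645, 0.535425) = 0.112785 rad = 6.462°.
λ₂ = λ₁ + Δλ = -29.378°.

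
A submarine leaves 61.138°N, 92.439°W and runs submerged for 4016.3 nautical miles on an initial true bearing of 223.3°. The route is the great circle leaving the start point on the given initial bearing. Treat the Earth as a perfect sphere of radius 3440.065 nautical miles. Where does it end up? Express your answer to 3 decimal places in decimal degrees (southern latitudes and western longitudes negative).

latitude 1.179°, longitude -131.558°

Angular distance δ = d/R = 4016.3 / 3440.065 = 1.167507 rad.
Start latitude φ₁ = 1.067059 rad; initial bearing θ = 3.897320 rad.
Applying the spherical law of cosines for sides, sin φ₂ = sin φ₁ cos δ + cos φ₁ sin δ cos θ = 0.020584, so φ₂ = 1.179°.
For the longitude increment, Δλ = atan2( sin θ sin δ cos φ₁, cos δ − sin φ₁ sin φ₂ ) = atan2(-0.304488, 0.374419) = -39.119°.
Hence λ₂ = -92.439° + -39.119° = -131.558°.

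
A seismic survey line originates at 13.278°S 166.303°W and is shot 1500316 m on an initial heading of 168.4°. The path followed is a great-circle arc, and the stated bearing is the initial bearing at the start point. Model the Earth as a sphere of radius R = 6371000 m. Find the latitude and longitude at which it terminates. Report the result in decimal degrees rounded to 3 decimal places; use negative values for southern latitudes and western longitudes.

latitude -26.473°, longitude -163.299°

Central angle δ = d/R = 0.235491 rad.
With φ₁ = -13.278° = -0.231745 rad and θ = 168.4° = 2.939134 rad:
Applying the spherical law of cosines for sides, sin φ₂ = sin φ₁ cos δ + cos φ₁ sin δ cos θ = -0.445782, so φ₂ = -26.473°.
Then Δλ = atan2(0.045661, 0.870014) = 0.052436 rad, from sin θ sin δ cos φ₁ over cos δ − sin φ₁ sin φ₂.
λ₂ = -166.303° + 3.004° = -163.299°.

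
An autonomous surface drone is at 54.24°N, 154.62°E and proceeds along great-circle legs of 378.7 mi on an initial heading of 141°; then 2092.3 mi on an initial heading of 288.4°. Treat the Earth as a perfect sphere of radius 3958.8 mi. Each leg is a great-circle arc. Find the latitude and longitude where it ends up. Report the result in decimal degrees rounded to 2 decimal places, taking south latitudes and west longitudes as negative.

Apply the spherical direct solution leg by leg, carrying full precision between legs.
Leg 1: from (54.24°, 154.62°), δ = 378.7/3958.8 = 0.095660 rad, θ = 141° → φ = 49.85°, λ = 159.97°.
Leg 2: from (49.85°, 159.97°), δ = 2092.3/3958.8 = 0.528519 rad, θ = 288.4° → φ = 49.70°, λ = 112.25°.

latitude 49.70°, longitude 112.25°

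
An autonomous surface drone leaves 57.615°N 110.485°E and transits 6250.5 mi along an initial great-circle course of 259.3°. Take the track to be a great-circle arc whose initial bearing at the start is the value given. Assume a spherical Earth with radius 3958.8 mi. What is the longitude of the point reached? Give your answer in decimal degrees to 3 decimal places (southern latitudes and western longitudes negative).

δ = 6250.5/3958.8 = 1.578888 rad (90.4636°).
With φ₁ = 57.615° = 1.005571 rad and θ = 259.3° = 4.525639 rad:
sin φ₂ = sin φ₁ cos δ + cos φ₁ sin δ cos θ = (0.844468)(-0.008091) + (0.535606)(0.999967)(-0.185667) = -0.106274
φ₂ = asin(-0.106274) = -0.106475 rad = -6.101°.
Then Δλ = atan2(-0.526276, 0.081654) = -1.416870 rad, from sin θ sin δ cos φ₁ over cos δ − sin φ₁ sin φ₂.
λ₂ = λ₁ + Δλ = 29.304°.

longitude 29.304°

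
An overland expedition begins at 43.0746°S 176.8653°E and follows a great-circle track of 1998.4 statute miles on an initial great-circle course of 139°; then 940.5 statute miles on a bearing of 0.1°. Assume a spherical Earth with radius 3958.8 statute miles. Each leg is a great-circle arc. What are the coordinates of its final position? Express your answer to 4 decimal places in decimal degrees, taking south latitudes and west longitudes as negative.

latitude -46.2010°, longitude -143.9756°

Apply the spherical direct solution leg by leg, carrying full precision between legs.
Leg 1: from (-43.0746°, 176.8653°), δ = 1998.4/3958.8 = 0.504799 rad, θ = 139° → φ = -59.8129°, λ = -144.0096°.
Leg 2: from (-59.8129°, -144.0096°), δ = 940.5/3958.8 = 0.237572 rad, θ = 0.1° → φ = -46.2010°, λ = -143.9756°.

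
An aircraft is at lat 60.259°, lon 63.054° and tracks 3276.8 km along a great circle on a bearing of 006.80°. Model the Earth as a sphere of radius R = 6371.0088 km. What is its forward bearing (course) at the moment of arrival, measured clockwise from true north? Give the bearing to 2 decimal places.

final bearing 88.33°

Central angle δ = d/R = 0.514330 rad.
Converting: φ₁ = 1.051718 rad, θ = 0.118682 rad.
sin φ₂ = sin φ₁ cos δ + cos φ₁ sin δ cos θ = (0.868277)(0.870623) + (0.496080)(0.491952)(0.992966) = 0.998272
φ₂ = asin(0.998272) = 1.512000 rad = 86.631°.
Then Δλ = atan2(0.028896, 0.003846) = 1.438468 rad, from sin θ sin δ cos φ₁ over cos δ − sin φ₁ sin φ₂.
Hence λ₂ = 63.054° + 82.418° = 145.472°.
The forward bearing on arrival equals the back-azimuth from the destination plus 180°.
Back-azimuth from P₂ (86.63°, 145.47°) to P₁ (60.26°, 63.05°), with Δλ' = λ₁ − λ₂ = -82.42°: atan2( sin Δλ' cos φ₁ , cos φ₂ sin φ₁ − sin φ₂ cos φ₁ cos Δλ' ) = 268.33°.
Final bearing = (268.33° + 180°) mod 360° = 88.33°.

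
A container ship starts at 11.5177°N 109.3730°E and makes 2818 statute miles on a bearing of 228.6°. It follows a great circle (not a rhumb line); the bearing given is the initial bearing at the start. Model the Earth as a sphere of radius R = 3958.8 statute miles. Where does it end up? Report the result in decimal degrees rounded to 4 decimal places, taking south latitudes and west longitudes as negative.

The arc subtends δ = 2818/3958.8 = 0.711832 rad at the centre.
Converting: φ₁ = 0.201022 rad, θ = 3.989823 rad.
Applying the spherical law of cosines for sides, sin φ₂ = sin φ₁ cos δ + cos φ₁ sin δ cos θ = -0.272101, so φ₂ = -15.7893°.
Δλ = atan2( sin θ sin δ cos φ₁ , cos δ − sin φ₁ sin φ₂ ) = atan2(-0.480122, 0.811497) = -0.534257 rad = -30.6107°.
λ₂ = 109.3730° + -30.6107° = 78.7623°.

latitude -15.7893°, longitude 78.7623°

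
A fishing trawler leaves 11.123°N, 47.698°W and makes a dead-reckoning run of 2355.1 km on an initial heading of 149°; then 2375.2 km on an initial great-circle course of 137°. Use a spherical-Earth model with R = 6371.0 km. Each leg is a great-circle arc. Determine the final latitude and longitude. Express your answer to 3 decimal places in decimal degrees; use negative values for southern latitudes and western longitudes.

Apply the spherical direct solution leg by leg, carrying full precision between legs.
Leg 1: from (11.123°, -47.698°), δ = 2355.1/6371 = 0.369659 rad, θ = 149° → φ = -7.122°, λ = -36.889°.
Leg 2: from (-7.122°, -36.889°), δ = 2375.2/6371 = 0.372814 rad, θ = 137° → φ = -22.322°, λ = -21.312°.

latitude -22.322°, longitude -21.312°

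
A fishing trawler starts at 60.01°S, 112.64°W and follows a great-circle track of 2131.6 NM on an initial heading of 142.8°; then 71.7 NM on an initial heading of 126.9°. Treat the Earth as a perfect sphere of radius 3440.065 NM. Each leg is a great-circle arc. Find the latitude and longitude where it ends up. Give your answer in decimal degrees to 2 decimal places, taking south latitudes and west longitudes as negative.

Apply the spherical direct solution leg by leg, carrying full precision between legs.
Leg 1: from (-60.01°, -112.64°), δ = 2131.6/3440.065 = 0.619639 rad, θ = 142.8° → φ = -69.44°, λ = -23.66°.
Leg 2: from (-69.44°, -23.66°), δ = 71.7/3440.065 = 0.020843 rad, θ = 126.9° → φ = -70.14°, λ = -20.85°.

latitude -70.14°, longitude -20.85°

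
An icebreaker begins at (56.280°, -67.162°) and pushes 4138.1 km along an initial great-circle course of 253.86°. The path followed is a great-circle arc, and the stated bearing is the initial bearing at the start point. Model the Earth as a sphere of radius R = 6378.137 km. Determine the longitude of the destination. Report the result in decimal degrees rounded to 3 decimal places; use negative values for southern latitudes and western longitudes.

δ = 4138.1/6378.137 = 0.648794 rad (37.1732°).
Start latitude φ₁ = 0.982271 rad; initial bearing θ = 4.430693 rad.
Destination latitude: φ₂ = arcsin( sin φ₁ cos δ + cos φ₁ sin δ cos θ ) = arcsin(0.569514) = 34.716°.
Δλ = atan2( sin θ sin δ cos φ₁ , cos δ − sin φ₁ sin φ₂ ) = atan2(-0.322206, 0.323114) = -0.783992 rad = -44.919°.
λ₂ = λ₁ + Δλ = -112.081°.

longitude -112.081°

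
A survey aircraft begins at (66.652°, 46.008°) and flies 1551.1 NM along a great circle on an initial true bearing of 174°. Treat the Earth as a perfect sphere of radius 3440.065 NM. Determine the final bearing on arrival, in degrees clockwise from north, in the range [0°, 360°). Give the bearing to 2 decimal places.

δ = 1551.1/3440.065 = 0.450893 rad (25.8342°).
Converting: φ₁ = 1.163297 rad, θ = 3.036873 rad.
sin φ₂ = sin φ₁ cos δ + cos φ₁ sin δ cos θ = (0.918115)(0.900058) + (0.396315)(0.435769)(-0.994522) = 0.654601
φ₂ = asin(0.654601) = 0.713655 rad = 40.889°.
Then Δλ = atan2(0.018052, 0.299059) = 0.060290 rad, from sin θ sin δ cos φ₁ over cos δ − sin φ₁ sin φ₂.
Hence λ₂ = 46.008° + 3.454° = 49.462°.
The forward bearing on arrival equals the back-azimuth from the destination plus 180°.
Back-azimuth from P₂ (40.89°, 49.46°) to P₁ (66.65°, 46.01°), with Δλ' = λ₁ − λ₂ = -3.45°: atan2( sin Δλ' cos φ₁ , cos φ₂ sin φ₁ − sin φ₂ cos φ₁ cos Δλ' ) = 356.86°.
Final bearing = (356.86° + 180°) mod 360° = 176.86°.

final bearing 176.86°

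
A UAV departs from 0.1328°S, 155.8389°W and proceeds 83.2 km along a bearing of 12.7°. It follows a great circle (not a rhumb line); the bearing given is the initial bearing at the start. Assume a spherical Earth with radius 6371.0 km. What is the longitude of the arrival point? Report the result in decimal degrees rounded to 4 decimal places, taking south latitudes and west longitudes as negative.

δ = 83.2/6371 = 0.013059 rad (0.7482°).
Start latitude φ₁ = -0.002318 rad; initial bearing θ = 0.221657 rad.
Destination latitude: φ₂ = arcsin( sin φ₁ cos δ + cos φ₁ sin δ cos θ ) = arcsin(0.010422) = 0.5971°.
Δλ = atan2( sin θ sin δ cos φ₁ , cos δ − sin φ₁ sin φ₂ ) = atan2(0.002871, 0.999939) = 0.002871 rad = 0.1645°.
Hence λ₂ = -155.8389° + 0.1645° = -155.6744°.

longitude -155.6744°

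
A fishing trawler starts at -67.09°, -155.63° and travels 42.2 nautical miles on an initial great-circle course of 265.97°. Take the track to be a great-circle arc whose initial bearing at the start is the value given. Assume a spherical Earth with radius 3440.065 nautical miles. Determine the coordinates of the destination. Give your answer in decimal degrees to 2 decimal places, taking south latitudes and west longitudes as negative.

latitude -67.13°, longitude -157.43°

Central angle δ = d/R = 0.012267 rad.
With φ₁ = -67.09° = -1.170941 rad and θ = 265.97° = 4.642052 rad:
Applying the spherical law of cosines for sides, sin φ₂ = sin φ₁ cos δ + cos φ₁ sin δ cos θ = -0.921384, so φ₂ = -67.13°.
For the longitude increment, Δλ = atan2( sin θ sin δ cos φ₁, cos δ − sin φ₁ sin φ₂ ) = atan2(-0.004764, 0.151222) = -1.80°.
λ₂ = λ₁ + Δλ = -157.43°.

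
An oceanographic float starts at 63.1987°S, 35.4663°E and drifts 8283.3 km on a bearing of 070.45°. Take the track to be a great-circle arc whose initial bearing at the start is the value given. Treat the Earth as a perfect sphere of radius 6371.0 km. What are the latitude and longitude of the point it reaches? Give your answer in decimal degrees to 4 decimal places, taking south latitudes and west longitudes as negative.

latitude -5.3498°, longitude 101.2525°

δ = 8283.3/6371 = 1.300157 rad (74.4935°).
With φ₁ = -63.1987° = -1.103025 rad and θ = 70.45° = 1.229584 rad:
Applying the spherical law of cosines for sides, sin φ₂ = sin φ₁ cos δ + cos φ₁ sin δ cos θ = -0.093236, so φ₂ = -5.3498°.
Then Δλ = atan2(0.409437, 0.184127) = 1.148185 rad, from sin θ sin δ cos φ₁ over cos δ − sin φ₁ sin φ₂.
Hence λ₂ = 35.4663° + 65.7862° = 101.2525°.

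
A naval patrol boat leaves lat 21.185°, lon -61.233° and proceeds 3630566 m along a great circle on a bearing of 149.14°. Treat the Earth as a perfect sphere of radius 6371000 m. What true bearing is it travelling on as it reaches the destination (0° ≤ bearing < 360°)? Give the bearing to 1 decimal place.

final bearing 151.2°

The arc subtends δ = 3630566/6371000 = 0.569858 rad at the centre.
Converting: φ₁ = 0.369748 rad, θ = 2.602984 rad.
Applying the spherical law of cosines for sides, sin φ₂ = sin φ₁ cos δ + cos φ₁ sin δ cos θ = -0.127557, so φ₂ = -7.328°.
Then Δλ = atan2(0.258036, 0.888074) = 0.282771 rad, from sin θ sin δ cos φ₁ over cos δ − sin φ₁ sin φ₂.
λ₂ = -61.233° + 16.202° = -45.031°.
The forward bearing on arrival equals the back-azimuth from the destination plus 180°.
Back-azimuth from P₂ (-7.3°, -45.0°) to P₁ (21.2°, -61.2°), with Δλ' = λ₁ − λ₂ = -16.2°: atan2( sin Δλ' cos φ₁ , cos φ₂ sin φ₁ − sin φ₂ cos φ₁ cos Δλ' ) = 331.2°.
Final bearing = (331.2° + 180°) mod 360° = 151.2°.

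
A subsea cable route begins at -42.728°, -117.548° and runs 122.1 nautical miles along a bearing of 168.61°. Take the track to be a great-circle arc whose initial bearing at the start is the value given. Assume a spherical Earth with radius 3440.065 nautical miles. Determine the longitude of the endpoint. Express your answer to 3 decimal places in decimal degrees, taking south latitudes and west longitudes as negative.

The arc subtends δ = 122.1/3440.065 = 0.035494 rad at the centre.
Converting: φ₁ = -0.745744 rad, θ = 2.942800 rad.
Destination latitude: φ₂ = arcsin( sin φ₁ cos δ + cos φ₁ sin δ cos θ ) = arcsin(-0.703645) = -44.720°.
Δλ = atan2( sin θ sin δ cos φ₁ , cos δ − sin φ₁ sin φ₂ ) = atan2(0.005148, 0.521934) = 0.009863 rad = 0.565°.
λ₂ = λ₁ + Δλ = -116.983°.

longitude -116.983°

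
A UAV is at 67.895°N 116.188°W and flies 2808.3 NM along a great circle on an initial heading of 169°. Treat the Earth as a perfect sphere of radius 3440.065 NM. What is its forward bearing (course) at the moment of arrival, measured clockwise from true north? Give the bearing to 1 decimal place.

Central angle δ = d/R = 0.816351 rad.
Converting: φ₁ = 1.184991 rad, θ = 2.949606 rad.
Destination latitude: φ₂ = arcsin( sin φ₁ cos δ + cos φ₁ sin δ cos θ ) = arcsin(0.365385) = 21.431°.
Δλ = atan2( sin θ sin δ cos φ₁ , cos δ − sin φ₁ sin φ₂ ) = atan2(0.052319, 0.346357) = 0.149922 rad = 8.590°.
Hence λ₂ = -116.188° + 8.590° = -107.598°.
The forward bearing on arrival equals the back-azimuth from the destination plus 180°.
Back-azimuth from P₂ (21.4°, -107.6°) to P₁ (67.9°, -116.2°), with Δλ' = λ₁ − λ₂ = -8.6°: atan2( sin Δλ' cos φ₁ , cos φ₂ sin φ₁ − sin φ₂ cos φ₁ cos Δλ' ) = 355.6°.
Final bearing = (355.6° + 180°) mod 360° = 175.6°.

final bearing 175.6°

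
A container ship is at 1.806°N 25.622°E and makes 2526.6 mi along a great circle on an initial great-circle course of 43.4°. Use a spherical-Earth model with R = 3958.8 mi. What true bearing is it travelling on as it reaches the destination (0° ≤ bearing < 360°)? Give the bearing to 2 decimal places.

final bearing 50.58°

Central angle δ = d/R = 0.638224 rad.
Converting: φ₁ = 0.031521 rad, θ = 0.757473 rad.
Applying the spherical law of cosines for sides, sin φ₂ = sin φ₁ cos δ + cos φ₁ sin δ cos θ = 0.457968, so φ₂ = 27.256°.
Then Δλ = atan2(0.409143, 0.788722) = 0.478528 rad, from sin θ sin δ cos φ₁ over cos δ − sin φ₁ sin φ₂.
λ₂ = 25.622° + 27.418° = 53.040°.
The forward bearing on arrival equals the back-azimuth from the destination plus 180°.
Back-azimuth from P₂ (27.26°, 53.04°) to P₁ (1.81°, 25.62°), with Δλ' = λ₁ − λ₂ = -27.42°: atan2( sin Δλ' cos φ₁ , cos φ₂ sin φ₁ − sin φ₂ cos φ₁ cos Δλ' ) = 230.58°.
Final bearing = (230.58° + 180°) mod 360° = 50.58°.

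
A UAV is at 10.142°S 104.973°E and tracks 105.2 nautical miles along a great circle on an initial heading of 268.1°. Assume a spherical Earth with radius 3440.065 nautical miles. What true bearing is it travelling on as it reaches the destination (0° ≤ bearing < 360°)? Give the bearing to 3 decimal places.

final bearing 268.414°

Angular distance δ = d/R = 105.2 / 3440.065 = 0.030581 rad.
Converting: φ₁ = -0.177011 rad, θ = 4.679228 rad.
Applying the spherical law of cosines for sides, sin φ₂ = sin φ₁ cos δ + cos φ₁ sin δ cos θ = -0.177004, so φ₂ = -10.195°.
Δλ = atan2( sin θ sin δ cos φ₁ , cos δ − sin φ₁ sin φ₂ ) = atan2(-0.030082, 0.968364) = -0.031054 rad = -1.779°.
λ₂ = λ₁ + Δλ = 103.194°.
The forward bearing on arrival equals the back-azimuth from the destination plus 180°.
Back-azimuth from P₂ (-10.195°, 103.194°) to P₁ (-10.142°, 104.973°), with Δλ' = λ₁ − λ₂ = 1.779°: atan2( sin Δλ' cos φ₁ , cos φ₂ sin φ₁ − sin φ₂ cos φ₁ cos Δλ' ) = 88.414°.
Final bearing = (88.414° + 180°) mod 360° = 268.414°.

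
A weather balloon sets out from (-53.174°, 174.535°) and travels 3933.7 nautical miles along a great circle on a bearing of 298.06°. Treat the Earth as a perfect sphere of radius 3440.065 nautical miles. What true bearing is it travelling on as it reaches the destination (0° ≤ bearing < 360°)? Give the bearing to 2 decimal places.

Central angle δ = d/R = 1.143496 rad.
Converting: φ₁ = -0.928061 rad, θ = 5.202128 rad.
Destination latitude: φ₂ = arcsin( sin φ₁ cos δ + cos φ₁ sin δ cos θ ) = arcsin(-0.075124) = -4.308°.
Then Δλ = atan2(-0.481375, 0.354282) = -0.936329 rad, from sin θ sin δ cos φ₁ over cos δ − sin φ₁ sin φ₂.
Hence λ₂ = 174.535° + -53.648° = 120.887°.
The forward bearing on arrival equals the back-azimuth from the destination plus 180°.
Back-azimuth from P₂ (-4.31°, 120.89°) to P₁ (-53.17°, 174.53°), with Δλ' = λ₁ − λ₂ = 53.65°: atan2( sin Δλ' cos φ₁ , cos φ₂ sin φ₁ − sin φ₂ cos φ₁ cos Δλ' ) = 147.97°.
Final bearing = (147.97° + 180°) mod 360° = 327.97°.

final bearing 327.97°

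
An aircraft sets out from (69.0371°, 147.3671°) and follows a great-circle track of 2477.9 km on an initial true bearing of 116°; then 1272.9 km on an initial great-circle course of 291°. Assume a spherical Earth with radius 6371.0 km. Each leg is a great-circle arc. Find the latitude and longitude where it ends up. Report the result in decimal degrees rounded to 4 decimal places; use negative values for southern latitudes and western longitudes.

latitude 56.1838°, longitude 162.9466°

Apply the spherical direct solution leg by leg, carrying full precision between legs.
Leg 1: from (69.0371°, 147.3671°), δ = 2477.9/6371 = 0.388934 rad, θ = 116° → φ = 53.5714°, λ = -177.6065°.
Leg 2: from (53.5714°, -177.6065°), δ = 1272.9/6371 = 0.199796 rad, θ = 291° → φ = 56.1838°, λ = 162.9466°.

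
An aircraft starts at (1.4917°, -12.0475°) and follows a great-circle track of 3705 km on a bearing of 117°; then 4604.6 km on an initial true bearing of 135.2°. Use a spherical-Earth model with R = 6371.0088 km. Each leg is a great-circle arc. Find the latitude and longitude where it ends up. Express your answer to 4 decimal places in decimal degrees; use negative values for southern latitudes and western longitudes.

latitude -38.8797°, longitude 54.9040°

Apply the spherical direct solution leg by leg, carrying full precision between legs.
Leg 1: from (1.4917°, -12.0475°), δ = 3705/6371.0088 = 0.581541 rad, θ = 117° → φ = -13.1526°, λ = 18.1264°.
Leg 2: from (-13.1526°, 18.1264°), δ = 4604.6/6371.0088 = 0.722743 rad, θ = 135.2° → φ = -38.8797°, λ = 54.9040°.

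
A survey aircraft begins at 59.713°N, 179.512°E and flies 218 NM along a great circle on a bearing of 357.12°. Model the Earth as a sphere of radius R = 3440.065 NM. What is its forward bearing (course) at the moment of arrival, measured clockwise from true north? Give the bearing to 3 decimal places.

Central angle δ = d/R = 0.063371 rad.
Start latitude φ₁ = 1.042188 rad; initial bearing θ = 6.232920 rad.
Applying the spherical law of cosines for sides, sin φ₂ = sin φ₁ cos δ + cos φ₁ sin δ cos θ = 0.893675, so φ₂ = 63.339°.
For the longitude increment, Δλ = atan2( sin θ sin δ cos φ₁, cos δ − sin φ₁ sin φ₂ ) = atan2(-0.001605, 0.226295) = -0.406°.
Hence λ₂ = 179.512° + -0.406° = 179.106°.
The forward bearing on arrival equals the back-azimuth from the destination plus 180°.
Back-azimuth from P₂ (63.339°, 179.106°) to P₁ (59.713°, 179.512°), with Δλ' = λ₁ − λ₂ = 0.406°: atan2( sin Δλ' cos φ₁ , cos φ₂ sin φ₁ − sin φ₂ cos φ₁ cos Δλ' ) = 176.763°.
Final bearing = (176.763° + 180°) mod 360° = 356.763°.

final bearing 356.763°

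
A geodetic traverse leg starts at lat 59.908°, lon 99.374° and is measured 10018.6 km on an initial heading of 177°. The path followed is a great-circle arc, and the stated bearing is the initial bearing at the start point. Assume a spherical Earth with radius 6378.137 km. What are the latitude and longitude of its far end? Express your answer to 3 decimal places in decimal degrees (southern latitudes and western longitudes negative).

The arc subtends δ = 10018.6/6378.137 = 1.570772 rad at the centre.
With φ₁ = 59.908° = 1.045592 rad and θ = 177° = 3.089233 rad:
Destination latitude: φ₂ = arcsin( sin φ₁ cos δ + cos φ₁ sin δ cos θ ) = arcsin(-0.500682) = -30.045°.
For the longitude increment, Δλ = atan2( sin θ sin δ cos φ₁, cos δ − sin φ₁ sin φ₂ ) = atan2(0.026241, 0.433225) = 3.466°.
Hence λ₂ = 99.374° + 3.466° = 102.840°.

latitude -30.045°, longitude 102.840°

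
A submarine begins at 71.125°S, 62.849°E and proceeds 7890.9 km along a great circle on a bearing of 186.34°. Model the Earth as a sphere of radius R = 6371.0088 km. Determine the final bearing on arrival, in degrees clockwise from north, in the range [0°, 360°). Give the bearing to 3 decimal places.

δ = 7890.9/6371.0088 = 1.238564 rad (70.9645°).
Start latitude φ₁ = -1.241365 rad; initial bearing θ = 3.252247 rad.
Destination latitude: φ₂ = arcsin( sin φ₁ cos δ + cos φ₁ sin δ cos θ ) = arcsin(-0.612560) = -37.775°.
Then Δλ = atan2(-0.033771, -0.253466) = -3.009138 rad, from sin θ sin δ cos φ₁ over cos δ − sin φ₁ sin φ₂.
λ₂ = 62.849° + -172.411° = -109.562°.
The forward bearing on arrival equals the back-azimuth from the destination plus 180°.
Back-azimuth from P₂ (-37.775°, -109.562°) to P₁ (-71.125°, 62.849°), with Δλ' = λ₁ − λ₂ = 172.411°: atan2( sin Δλ' cos φ₁ , cos φ₂ sin φ₁ − sin φ₂ cos φ₁ cos Δλ' ) = 177.410°.
Final bearing = (177.410° + 180°) mod 360° = 357.410°.

final bearing 357.410°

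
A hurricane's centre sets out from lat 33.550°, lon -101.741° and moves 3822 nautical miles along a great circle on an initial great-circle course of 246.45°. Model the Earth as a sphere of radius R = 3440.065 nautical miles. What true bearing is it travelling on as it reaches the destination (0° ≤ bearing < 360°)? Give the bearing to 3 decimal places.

Central angle δ = d/R = 1.111026 rad.
Start latitude φ₁ = 0.585558 rad; initial bearing θ = 4.301364 rad.
Applying the spherical law of cosines for sides, sin φ₂ = sin φ₁ cos δ + cos φ₁ sin δ cos θ = -0.053166, so φ₂ = -3.048°.
Δλ = atan2( sin θ sin δ cos φ₁ , cos δ − sin φ₁ sin φ₂ ) = atan2(-0.684654, 0.473126) = -0.966107 rad = -55.354°.
λ₂ = -101.741° + -55.354° = -157.095°.
The forward bearing on arrival equals the back-azimuth from the destination plus 180°.
Back-azimuth from P₂ (-3.048°, -157.095°) to P₁ (33.550°, -101.741°), with Δλ' = λ₁ − λ₂ = 55.354°: atan2( sin Δλ' cos φ₁ , cos φ₂ sin φ₁ − sin φ₂ cos φ₁ cos Δλ' ) = 49.913°.
Final bearing = (49.913° + 180°) mod 360° = 229.913°.

final bearing 229.913°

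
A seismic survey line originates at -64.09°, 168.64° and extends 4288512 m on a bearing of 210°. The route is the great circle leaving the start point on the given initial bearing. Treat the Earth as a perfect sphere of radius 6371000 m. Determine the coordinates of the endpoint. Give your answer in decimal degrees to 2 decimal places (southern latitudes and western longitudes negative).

latitude -69.92°, longitude 53.85°

Central angle δ = d/R = 0.673130 rad.
Converting: φ₁ = -1.118582 rad, θ = 3.665191 rad.
Destination latitude: φ₂ = arcsin( sin φ₁ cos δ + cos φ₁ sin δ cos θ ) = arcsin(-0.939200) = -69.92°.
For the longitude increment, Δλ = atan2( sin θ sin δ cos φ₁, cos δ − sin φ₁ sin φ₂ ) = atan2(-0.136208, -0.062919) = -114.79°.
λ₂ = 168.64° + -114.79° = 53.85°.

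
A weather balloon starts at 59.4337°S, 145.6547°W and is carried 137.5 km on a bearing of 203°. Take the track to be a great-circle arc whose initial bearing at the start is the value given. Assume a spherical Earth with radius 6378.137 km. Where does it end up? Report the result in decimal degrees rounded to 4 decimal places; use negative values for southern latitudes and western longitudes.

latitude -60.5671°, longitude -146.6368°

Central angle δ = d/R = 0.021558 rad.
Start latitude φ₁ = -1.037314 rad; initial bearing θ = 3.543018 rad.
Applying the spherical law of cosines for sides, sin φ₂ = sin φ₁ cos δ + cos φ₁ sin δ cos θ = -0.870932, so φ₂ = -60.5671°.
For the longitude increment, Δλ = atan2( sin θ sin δ cos φ₁, cos δ − sin φ₁ sin φ₂ ) = atan2(-0.004283, 0.249859) = -0.9821°.
λ₂ = λ₁ + Δλ = -146.6368°.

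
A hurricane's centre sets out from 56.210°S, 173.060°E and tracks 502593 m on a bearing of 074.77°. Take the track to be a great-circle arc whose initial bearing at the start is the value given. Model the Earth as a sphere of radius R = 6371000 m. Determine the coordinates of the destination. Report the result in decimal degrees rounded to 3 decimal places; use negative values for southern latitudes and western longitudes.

Central angle δ = d/R = 0.078888 rad.
Start latitude φ₁ = -0.981050 rad; initial bearing θ = 1.304983 rad.
Destination latitude: φ₂ = arcsin( sin φ₁ cos δ + cos φ₁ sin δ cos θ ) = arcsin(-0.816984) = -54.784°.
Δλ = atan2( sin θ sin δ cos φ₁ , cos δ − sin φ₁ sin φ₂ ) = atan2(0.042289, 0.317910) = 0.132244 rad = 7.577°.
λ₂ = 173.060° + 7.577° = 180.637°, normalized to (−180°, 180°] → -179.363°.

latitude -54.784°, longitude -179.363°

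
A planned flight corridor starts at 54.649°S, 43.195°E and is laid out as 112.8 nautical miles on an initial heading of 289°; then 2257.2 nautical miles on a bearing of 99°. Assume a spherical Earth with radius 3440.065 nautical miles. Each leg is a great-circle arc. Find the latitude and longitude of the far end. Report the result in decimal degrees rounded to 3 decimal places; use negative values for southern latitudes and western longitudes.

Apply the spherical direct solution leg by leg, carrying full precision between legs.
Leg 1: from (-54.649°, 43.195°), δ = 112.8/3440.065 = 0.032790 rad, θ = 289° → φ = -53.999°, λ = 40.172°.
Leg 2: from (-53.999°, 40.172°), δ = 2257.2/3440.065 = 0.656150 rad, θ = 99° → φ = -44.196°, λ = 97.358°.

latitude -44.196°, longitude 97.358°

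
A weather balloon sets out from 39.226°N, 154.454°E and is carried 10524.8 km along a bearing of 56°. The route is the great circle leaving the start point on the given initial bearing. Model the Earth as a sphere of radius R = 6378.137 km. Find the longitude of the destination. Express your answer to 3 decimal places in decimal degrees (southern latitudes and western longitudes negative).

Central angle δ = d/R = 1.650137 rad.
Start latitude φ₁ = 0.684623 rad; initial bearing θ = 0.977384 rad.
sin φ₂ = sin φ₁ cos δ + cos φ₁ sin δ cos θ = (0.632381)(-0.079257) + (0.774658)(0.996854)(0.559193) = 0.381699
φ₂ = asin(0.381699) = 0.391634 rad = 22.439°.
Δλ = atan2( sin θ sin δ cos φ₁ , cos δ − sin φ₁ sin φ₂ ) = atan2(0.640200, -0.320637) = 2.035115 rad = 116.603°.
λ₂ = 154.454° + 116.603° = 271.057°, normalized to (−180°, 180°] → -88.943°.

longitude -88.943°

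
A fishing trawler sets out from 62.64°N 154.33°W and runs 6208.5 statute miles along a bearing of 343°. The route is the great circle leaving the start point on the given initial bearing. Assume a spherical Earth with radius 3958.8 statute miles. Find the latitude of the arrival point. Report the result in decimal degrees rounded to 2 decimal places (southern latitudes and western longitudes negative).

latitude 26.21°

Angular distance δ = d/R = 6208.5 / 3958.8 = 1.568278 rad.
Converting: φ₁ = 1.093274 rad, θ = 5.986479 rad.
Destination latitude: φ₂ = arcsin( sin φ₁ cos δ + cos φ₁ sin δ cos θ ) = arcsin(0.441733) = 26.21°.
Then Δλ = atan2(-0.134368, -0.389801) = -2.809640 rad, from sin θ sin δ cos φ₁ over cos δ − sin φ₁ sin φ₂.
λ₂ = -154.33° + -160.98° = -315.31°, normalized to (−180°, 180°] → 44.69°.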